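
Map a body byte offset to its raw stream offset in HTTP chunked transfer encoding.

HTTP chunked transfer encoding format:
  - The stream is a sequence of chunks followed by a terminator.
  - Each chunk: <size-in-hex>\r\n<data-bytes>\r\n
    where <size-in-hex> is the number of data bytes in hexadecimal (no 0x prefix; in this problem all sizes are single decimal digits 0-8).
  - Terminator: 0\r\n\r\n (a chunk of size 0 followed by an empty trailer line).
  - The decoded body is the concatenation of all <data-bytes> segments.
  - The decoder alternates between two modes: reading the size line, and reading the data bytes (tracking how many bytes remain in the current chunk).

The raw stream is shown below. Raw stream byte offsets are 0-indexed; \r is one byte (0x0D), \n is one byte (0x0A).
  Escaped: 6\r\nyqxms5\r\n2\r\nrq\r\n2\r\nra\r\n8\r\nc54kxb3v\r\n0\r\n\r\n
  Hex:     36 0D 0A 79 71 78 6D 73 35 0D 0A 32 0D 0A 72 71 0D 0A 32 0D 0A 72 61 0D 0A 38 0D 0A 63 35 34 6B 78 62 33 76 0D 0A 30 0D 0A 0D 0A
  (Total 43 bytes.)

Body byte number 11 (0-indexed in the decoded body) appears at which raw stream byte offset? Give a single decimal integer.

Answer: 29

Derivation:
Chunk 1: stream[0..1]='6' size=0x6=6, data at stream[3..9]='yqxms5' -> body[0..6], body so far='yqxms5'
Chunk 2: stream[11..12]='2' size=0x2=2, data at stream[14..16]='rq' -> body[6..8], body so far='yqxms5rq'
Chunk 3: stream[18..19]='2' size=0x2=2, data at stream[21..23]='ra' -> body[8..10], body so far='yqxms5rqra'
Chunk 4: stream[25..26]='8' size=0x8=8, data at stream[28..36]='c54kxb3v' -> body[10..18], body so far='yqxms5rqrac54kxb3v'
Chunk 5: stream[38..39]='0' size=0 (terminator). Final body='yqxms5rqrac54kxb3v' (18 bytes)
Body byte 11 at stream offset 29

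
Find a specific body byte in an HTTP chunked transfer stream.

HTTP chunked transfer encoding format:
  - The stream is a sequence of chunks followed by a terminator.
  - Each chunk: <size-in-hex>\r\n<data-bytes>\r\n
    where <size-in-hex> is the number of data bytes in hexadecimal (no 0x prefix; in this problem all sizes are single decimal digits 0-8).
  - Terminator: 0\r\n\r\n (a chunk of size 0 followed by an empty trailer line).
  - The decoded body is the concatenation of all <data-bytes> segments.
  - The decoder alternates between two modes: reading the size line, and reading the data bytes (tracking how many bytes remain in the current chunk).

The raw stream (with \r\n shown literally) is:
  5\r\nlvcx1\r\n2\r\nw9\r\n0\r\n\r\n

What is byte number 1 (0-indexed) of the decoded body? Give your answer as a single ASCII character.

Chunk 1: stream[0..1]='5' size=0x5=5, data at stream[3..8]='lvcx1' -> body[0..5], body so far='lvcx1'
Chunk 2: stream[10..11]='2' size=0x2=2, data at stream[13..15]='w9' -> body[5..7], body so far='lvcx1w9'
Chunk 3: stream[17..18]='0' size=0 (terminator). Final body='lvcx1w9' (7 bytes)
Body byte 1 = 'v'

Answer: v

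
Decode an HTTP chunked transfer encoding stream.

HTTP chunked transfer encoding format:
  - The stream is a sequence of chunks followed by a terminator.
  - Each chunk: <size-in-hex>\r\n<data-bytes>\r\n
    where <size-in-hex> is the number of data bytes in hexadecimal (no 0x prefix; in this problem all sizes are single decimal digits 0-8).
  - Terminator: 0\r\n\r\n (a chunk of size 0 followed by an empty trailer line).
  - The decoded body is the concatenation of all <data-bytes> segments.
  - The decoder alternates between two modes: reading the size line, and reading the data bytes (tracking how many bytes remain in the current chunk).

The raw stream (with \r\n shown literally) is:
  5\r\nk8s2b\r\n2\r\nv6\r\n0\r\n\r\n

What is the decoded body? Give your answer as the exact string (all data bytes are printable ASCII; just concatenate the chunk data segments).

Answer: k8s2bv6

Derivation:
Chunk 1: stream[0..1]='5' size=0x5=5, data at stream[3..8]='k8s2b' -> body[0..5], body so far='k8s2b'
Chunk 2: stream[10..11]='2' size=0x2=2, data at stream[13..15]='v6' -> body[5..7], body so far='k8s2bv6'
Chunk 3: stream[17..18]='0' size=0 (terminator). Final body='k8s2bv6' (7 bytes)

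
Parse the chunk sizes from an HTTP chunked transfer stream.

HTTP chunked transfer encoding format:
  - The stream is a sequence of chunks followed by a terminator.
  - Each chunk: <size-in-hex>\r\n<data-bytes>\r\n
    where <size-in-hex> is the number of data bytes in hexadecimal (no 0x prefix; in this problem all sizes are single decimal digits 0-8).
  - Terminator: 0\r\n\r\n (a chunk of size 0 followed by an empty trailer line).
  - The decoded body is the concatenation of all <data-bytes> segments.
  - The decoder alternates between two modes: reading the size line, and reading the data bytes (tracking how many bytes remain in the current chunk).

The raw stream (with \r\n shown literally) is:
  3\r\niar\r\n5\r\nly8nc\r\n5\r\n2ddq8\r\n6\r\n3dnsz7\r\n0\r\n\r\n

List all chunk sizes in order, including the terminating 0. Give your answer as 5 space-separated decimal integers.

Chunk 1: stream[0..1]='3' size=0x3=3, data at stream[3..6]='iar' -> body[0..3], body so far='iar'
Chunk 2: stream[8..9]='5' size=0x5=5, data at stream[11..16]='ly8nc' -> body[3..8], body so far='iarly8nc'
Chunk 3: stream[18..19]='5' size=0x5=5, data at stream[21..26]='2ddq8' -> body[8..13], body so far='iarly8nc2ddq8'
Chunk 4: stream[28..29]='6' size=0x6=6, data at stream[31..37]='3dnsz7' -> body[13..19], body so far='iarly8nc2ddq83dnsz7'
Chunk 5: stream[39..40]='0' size=0 (terminator). Final body='iarly8nc2ddq83dnsz7' (19 bytes)

Answer: 3 5 5 6 0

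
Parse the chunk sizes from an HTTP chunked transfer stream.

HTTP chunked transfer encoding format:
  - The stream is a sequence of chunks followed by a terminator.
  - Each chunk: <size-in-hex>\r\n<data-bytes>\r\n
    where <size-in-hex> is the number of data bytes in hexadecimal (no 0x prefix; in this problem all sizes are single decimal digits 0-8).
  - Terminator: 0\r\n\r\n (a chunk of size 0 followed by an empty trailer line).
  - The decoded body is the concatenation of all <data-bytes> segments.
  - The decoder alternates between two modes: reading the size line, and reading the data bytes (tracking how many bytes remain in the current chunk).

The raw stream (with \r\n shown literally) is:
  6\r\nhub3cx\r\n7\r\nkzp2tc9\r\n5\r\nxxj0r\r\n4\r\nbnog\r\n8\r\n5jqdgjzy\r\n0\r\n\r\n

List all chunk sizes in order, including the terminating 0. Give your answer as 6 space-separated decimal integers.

Chunk 1: stream[0..1]='6' size=0x6=6, data at stream[3..9]='hub3cx' -> body[0..6], body so far='hub3cx'
Chunk 2: stream[11..12]='7' size=0x7=7, data at stream[14..21]='kzp2tc9' -> body[6..13], body so far='hub3cxkzp2tc9'
Chunk 3: stream[23..24]='5' size=0x5=5, data at stream[26..31]='xxj0r' -> body[13..18], body so far='hub3cxkzp2tc9xxj0r'
Chunk 4: stream[33..34]='4' size=0x4=4, data at stream[36..40]='bnog' -> body[18..22], body so far='hub3cxkzp2tc9xxj0rbnog'
Chunk 5: stream[42..43]='8' size=0x8=8, data at stream[45..53]='5jqdgjzy' -> body[22..30], body so far='hub3cxkzp2tc9xxj0rbnog5jqdgjzy'
Chunk 6: stream[55..56]='0' size=0 (terminator). Final body='hub3cxkzp2tc9xxj0rbnog5jqdgjzy' (30 bytes)

Answer: 6 7 5 4 8 0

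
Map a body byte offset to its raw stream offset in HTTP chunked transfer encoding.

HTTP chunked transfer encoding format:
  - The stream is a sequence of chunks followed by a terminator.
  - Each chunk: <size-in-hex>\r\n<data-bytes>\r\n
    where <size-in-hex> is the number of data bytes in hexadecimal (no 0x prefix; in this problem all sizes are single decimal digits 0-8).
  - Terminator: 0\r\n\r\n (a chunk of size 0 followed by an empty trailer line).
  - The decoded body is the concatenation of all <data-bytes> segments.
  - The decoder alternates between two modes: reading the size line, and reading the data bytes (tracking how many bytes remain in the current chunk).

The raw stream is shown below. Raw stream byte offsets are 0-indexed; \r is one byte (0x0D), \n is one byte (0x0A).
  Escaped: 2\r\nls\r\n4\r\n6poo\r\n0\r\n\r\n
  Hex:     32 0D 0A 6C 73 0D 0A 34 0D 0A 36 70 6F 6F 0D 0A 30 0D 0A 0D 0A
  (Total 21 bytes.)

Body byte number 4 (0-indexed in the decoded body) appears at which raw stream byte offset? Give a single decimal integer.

Chunk 1: stream[0..1]='2' size=0x2=2, data at stream[3..5]='ls' -> body[0..2], body so far='ls'
Chunk 2: stream[7..8]='4' size=0x4=4, data at stream[10..14]='6poo' -> body[2..6], body so far='ls6poo'
Chunk 3: stream[16..17]='0' size=0 (terminator). Final body='ls6poo' (6 bytes)
Body byte 4 at stream offset 12

Answer: 12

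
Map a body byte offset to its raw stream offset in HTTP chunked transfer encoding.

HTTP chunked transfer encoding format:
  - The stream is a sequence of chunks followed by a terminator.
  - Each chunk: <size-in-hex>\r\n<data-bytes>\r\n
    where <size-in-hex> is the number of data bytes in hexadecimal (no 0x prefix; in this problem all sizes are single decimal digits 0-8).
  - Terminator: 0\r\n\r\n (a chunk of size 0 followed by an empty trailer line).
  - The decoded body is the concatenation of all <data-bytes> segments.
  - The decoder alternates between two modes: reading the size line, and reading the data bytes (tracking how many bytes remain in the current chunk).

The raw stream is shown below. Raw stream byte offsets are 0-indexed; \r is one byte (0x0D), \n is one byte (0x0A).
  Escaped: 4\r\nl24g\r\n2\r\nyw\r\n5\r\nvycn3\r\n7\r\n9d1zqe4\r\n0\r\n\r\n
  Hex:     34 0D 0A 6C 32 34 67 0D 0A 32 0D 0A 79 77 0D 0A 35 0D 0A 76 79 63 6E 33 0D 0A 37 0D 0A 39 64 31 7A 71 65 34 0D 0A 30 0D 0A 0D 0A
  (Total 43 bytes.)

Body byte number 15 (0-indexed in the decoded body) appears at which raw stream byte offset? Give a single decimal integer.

Chunk 1: stream[0..1]='4' size=0x4=4, data at stream[3..7]='l24g' -> body[0..4], body so far='l24g'
Chunk 2: stream[9..10]='2' size=0x2=2, data at stream[12..14]='yw' -> body[4..6], body so far='l24gyw'
Chunk 3: stream[16..17]='5' size=0x5=5, data at stream[19..24]='vycn3' -> body[6..11], body so far='l24gywvycn3'
Chunk 4: stream[26..27]='7' size=0x7=7, data at stream[29..36]='9d1zqe4' -> body[11..18], body so far='l24gywvycn39d1zqe4'
Chunk 5: stream[38..39]='0' size=0 (terminator). Final body='l24gywvycn39d1zqe4' (18 bytes)
Body byte 15 at stream offset 33

Answer: 33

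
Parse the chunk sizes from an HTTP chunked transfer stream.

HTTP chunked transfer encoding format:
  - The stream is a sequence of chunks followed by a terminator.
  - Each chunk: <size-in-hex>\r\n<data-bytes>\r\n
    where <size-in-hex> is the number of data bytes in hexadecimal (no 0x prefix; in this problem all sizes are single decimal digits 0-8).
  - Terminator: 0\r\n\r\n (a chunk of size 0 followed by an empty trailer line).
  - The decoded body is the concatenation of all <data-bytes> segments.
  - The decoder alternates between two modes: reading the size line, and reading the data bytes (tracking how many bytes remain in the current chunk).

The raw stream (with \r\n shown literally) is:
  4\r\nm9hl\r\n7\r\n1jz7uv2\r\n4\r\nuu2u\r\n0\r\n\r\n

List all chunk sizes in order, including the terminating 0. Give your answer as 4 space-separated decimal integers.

Chunk 1: stream[0..1]='4' size=0x4=4, data at stream[3..7]='m9hl' -> body[0..4], body so far='m9hl'
Chunk 2: stream[9..10]='7' size=0x7=7, data at stream[12..19]='1jz7uv2' -> body[4..11], body so far='m9hl1jz7uv2'
Chunk 3: stream[21..22]='4' size=0x4=4, data at stream[24..28]='uu2u' -> body[11..15], body so far='m9hl1jz7uv2uu2u'
Chunk 4: stream[30..31]='0' size=0 (terminator). Final body='m9hl1jz7uv2uu2u' (15 bytes)

Answer: 4 7 4 0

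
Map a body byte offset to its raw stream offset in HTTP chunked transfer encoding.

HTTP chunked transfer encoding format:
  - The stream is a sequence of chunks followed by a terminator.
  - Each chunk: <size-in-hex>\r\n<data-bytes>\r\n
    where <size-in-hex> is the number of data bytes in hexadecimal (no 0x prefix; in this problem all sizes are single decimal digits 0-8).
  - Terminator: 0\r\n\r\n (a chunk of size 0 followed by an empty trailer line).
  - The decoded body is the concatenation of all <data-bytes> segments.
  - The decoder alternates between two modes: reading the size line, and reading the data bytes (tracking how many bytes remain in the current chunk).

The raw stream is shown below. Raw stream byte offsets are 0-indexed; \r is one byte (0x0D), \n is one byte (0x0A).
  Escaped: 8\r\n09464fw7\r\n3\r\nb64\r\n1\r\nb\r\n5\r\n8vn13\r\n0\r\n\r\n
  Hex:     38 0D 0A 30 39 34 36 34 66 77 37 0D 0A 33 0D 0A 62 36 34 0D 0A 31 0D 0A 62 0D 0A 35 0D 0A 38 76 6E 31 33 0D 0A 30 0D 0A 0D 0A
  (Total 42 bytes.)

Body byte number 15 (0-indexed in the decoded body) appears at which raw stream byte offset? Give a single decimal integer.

Chunk 1: stream[0..1]='8' size=0x8=8, data at stream[3..11]='09464fw7' -> body[0..8], body so far='09464fw7'
Chunk 2: stream[13..14]='3' size=0x3=3, data at stream[16..19]='b64' -> body[8..11], body so far='09464fw7b64'
Chunk 3: stream[21..22]='1' size=0x1=1, data at stream[24..25]='b' -> body[11..12], body so far='09464fw7b64b'
Chunk 4: stream[27..28]='5' size=0x5=5, data at stream[30..35]='8vn13' -> body[12..17], body so far='09464fw7b64b8vn13'
Chunk 5: stream[37..38]='0' size=0 (terminator). Final body='09464fw7b64b8vn13' (17 bytes)
Body byte 15 at stream offset 33

Answer: 33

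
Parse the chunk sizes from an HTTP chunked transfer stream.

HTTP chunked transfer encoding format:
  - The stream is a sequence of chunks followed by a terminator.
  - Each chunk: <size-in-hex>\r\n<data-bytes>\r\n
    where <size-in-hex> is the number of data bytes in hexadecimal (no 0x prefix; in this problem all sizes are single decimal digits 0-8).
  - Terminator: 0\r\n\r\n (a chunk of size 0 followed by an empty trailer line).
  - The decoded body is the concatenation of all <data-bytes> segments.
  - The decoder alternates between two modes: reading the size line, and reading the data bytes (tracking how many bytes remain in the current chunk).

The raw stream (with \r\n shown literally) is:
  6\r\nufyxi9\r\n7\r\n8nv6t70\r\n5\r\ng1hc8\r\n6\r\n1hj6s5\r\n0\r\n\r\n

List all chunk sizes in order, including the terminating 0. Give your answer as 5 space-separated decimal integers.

Answer: 6 7 5 6 0

Derivation:
Chunk 1: stream[0..1]='6' size=0x6=6, data at stream[3..9]='ufyxi9' -> body[0..6], body so far='ufyxi9'
Chunk 2: stream[11..12]='7' size=0x7=7, data at stream[14..21]='8nv6t70' -> body[6..13], body so far='ufyxi98nv6t70'
Chunk 3: stream[23..24]='5' size=0x5=5, data at stream[26..31]='g1hc8' -> body[13..18], body so far='ufyxi98nv6t70g1hc8'
Chunk 4: stream[33..34]='6' size=0x6=6, data at stream[36..42]='1hj6s5' -> body[18..24], body so far='ufyxi98nv6t70g1hc81hj6s5'
Chunk 5: stream[44..45]='0' size=0 (terminator). Final body='ufyxi98nv6t70g1hc81hj6s5' (24 bytes)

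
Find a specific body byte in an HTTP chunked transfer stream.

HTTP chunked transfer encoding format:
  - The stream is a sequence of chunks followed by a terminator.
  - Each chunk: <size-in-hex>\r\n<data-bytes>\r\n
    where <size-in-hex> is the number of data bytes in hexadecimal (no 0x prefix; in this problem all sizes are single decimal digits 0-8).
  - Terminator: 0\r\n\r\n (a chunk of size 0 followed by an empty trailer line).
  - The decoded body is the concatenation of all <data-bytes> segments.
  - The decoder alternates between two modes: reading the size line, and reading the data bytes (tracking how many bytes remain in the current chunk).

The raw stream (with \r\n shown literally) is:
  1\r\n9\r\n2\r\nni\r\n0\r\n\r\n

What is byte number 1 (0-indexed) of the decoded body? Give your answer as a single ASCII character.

Chunk 1: stream[0..1]='1' size=0x1=1, data at stream[3..4]='9' -> body[0..1], body so far='9'
Chunk 2: stream[6..7]='2' size=0x2=2, data at stream[9..11]='ni' -> body[1..3], body so far='9ni'
Chunk 3: stream[13..14]='0' size=0 (terminator). Final body='9ni' (3 bytes)
Body byte 1 = 'n'

Answer: n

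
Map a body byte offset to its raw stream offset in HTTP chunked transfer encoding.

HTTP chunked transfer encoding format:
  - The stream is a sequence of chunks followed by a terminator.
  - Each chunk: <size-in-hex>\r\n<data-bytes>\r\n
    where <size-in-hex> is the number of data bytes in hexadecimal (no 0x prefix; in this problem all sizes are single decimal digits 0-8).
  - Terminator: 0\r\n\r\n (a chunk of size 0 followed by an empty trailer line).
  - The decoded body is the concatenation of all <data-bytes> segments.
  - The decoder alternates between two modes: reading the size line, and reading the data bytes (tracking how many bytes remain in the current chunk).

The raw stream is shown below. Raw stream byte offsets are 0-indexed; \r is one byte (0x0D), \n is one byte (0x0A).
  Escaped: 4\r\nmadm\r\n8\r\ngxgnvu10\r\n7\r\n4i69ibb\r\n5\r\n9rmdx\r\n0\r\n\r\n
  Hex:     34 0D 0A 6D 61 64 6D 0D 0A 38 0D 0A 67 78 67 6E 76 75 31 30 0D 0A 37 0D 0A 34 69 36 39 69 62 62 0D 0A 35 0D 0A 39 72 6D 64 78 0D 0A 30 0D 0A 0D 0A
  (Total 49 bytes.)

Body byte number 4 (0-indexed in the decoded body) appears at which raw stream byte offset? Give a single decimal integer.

Answer: 12

Derivation:
Chunk 1: stream[0..1]='4' size=0x4=4, data at stream[3..7]='madm' -> body[0..4], body so far='madm'
Chunk 2: stream[9..10]='8' size=0x8=8, data at stream[12..20]='gxgnvu10' -> body[4..12], body so far='madmgxgnvu10'
Chunk 3: stream[22..23]='7' size=0x7=7, data at stream[25..32]='4i69ibb' -> body[12..19], body so far='madmgxgnvu104i69ibb'
Chunk 4: stream[34..35]='5' size=0x5=5, data at stream[37..42]='9rmdx' -> body[19..24], body so far='madmgxgnvu104i69ibb9rmdx'
Chunk 5: stream[44..45]='0' size=0 (terminator). Final body='madmgxgnvu104i69ibb9rmdx' (24 bytes)
Body byte 4 at stream offset 12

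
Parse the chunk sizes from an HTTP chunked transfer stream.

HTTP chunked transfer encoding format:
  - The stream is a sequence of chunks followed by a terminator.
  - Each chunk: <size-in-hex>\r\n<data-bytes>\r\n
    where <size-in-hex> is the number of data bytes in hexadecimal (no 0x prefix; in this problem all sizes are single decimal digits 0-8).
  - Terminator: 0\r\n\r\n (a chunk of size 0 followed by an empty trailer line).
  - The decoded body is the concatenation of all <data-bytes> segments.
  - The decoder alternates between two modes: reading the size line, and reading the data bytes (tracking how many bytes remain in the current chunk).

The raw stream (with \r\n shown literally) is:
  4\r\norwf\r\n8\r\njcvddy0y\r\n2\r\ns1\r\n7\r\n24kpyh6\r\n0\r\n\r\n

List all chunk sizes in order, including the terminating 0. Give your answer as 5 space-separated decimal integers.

Answer: 4 8 2 7 0

Derivation:
Chunk 1: stream[0..1]='4' size=0x4=4, data at stream[3..7]='orwf' -> body[0..4], body so far='orwf'
Chunk 2: stream[9..10]='8' size=0x8=8, data at stream[12..20]='jcvddy0y' -> body[4..12], body so far='orwfjcvddy0y'
Chunk 3: stream[22..23]='2' size=0x2=2, data at stream[25..27]='s1' -> body[12..14], body so far='orwfjcvddy0ys1'
Chunk 4: stream[29..30]='7' size=0x7=7, data at stream[32..39]='24kpyh6' -> body[14..21], body so far='orwfjcvddy0ys124kpyh6'
Chunk 5: stream[41..42]='0' size=0 (terminator). Final body='orwfjcvddy0ys124kpyh6' (21 bytes)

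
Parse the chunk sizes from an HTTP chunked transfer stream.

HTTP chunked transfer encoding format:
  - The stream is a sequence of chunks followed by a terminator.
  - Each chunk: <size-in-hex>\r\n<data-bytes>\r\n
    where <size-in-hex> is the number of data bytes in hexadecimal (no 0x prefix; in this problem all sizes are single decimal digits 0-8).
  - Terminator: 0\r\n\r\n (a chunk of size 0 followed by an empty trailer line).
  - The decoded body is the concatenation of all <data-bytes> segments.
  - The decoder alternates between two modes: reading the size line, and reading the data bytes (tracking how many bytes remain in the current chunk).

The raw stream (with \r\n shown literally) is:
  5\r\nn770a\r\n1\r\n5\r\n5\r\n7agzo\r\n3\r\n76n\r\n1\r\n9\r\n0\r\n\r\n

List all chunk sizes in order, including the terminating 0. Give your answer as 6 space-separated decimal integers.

Chunk 1: stream[0..1]='5' size=0x5=5, data at stream[3..8]='n770a' -> body[0..5], body so far='n770a'
Chunk 2: stream[10..11]='1' size=0x1=1, data at stream[13..14]='5' -> body[5..6], body so far='n770a5'
Chunk 3: stream[16..17]='5' size=0x5=5, data at stream[19..24]='7agzo' -> body[6..11], body so far='n770a57agzo'
Chunk 4: stream[26..27]='3' size=0x3=3, data at stream[29..32]='76n' -> body[11..14], body so far='n770a57agzo76n'
Chunk 5: stream[34..35]='1' size=0x1=1, data at stream[37..38]='9' -> body[14..15], body so far='n770a57agzo76n9'
Chunk 6: stream[40..41]='0' size=0 (terminator). Final body='n770a57agzo76n9' (15 bytes)

Answer: 5 1 5 3 1 0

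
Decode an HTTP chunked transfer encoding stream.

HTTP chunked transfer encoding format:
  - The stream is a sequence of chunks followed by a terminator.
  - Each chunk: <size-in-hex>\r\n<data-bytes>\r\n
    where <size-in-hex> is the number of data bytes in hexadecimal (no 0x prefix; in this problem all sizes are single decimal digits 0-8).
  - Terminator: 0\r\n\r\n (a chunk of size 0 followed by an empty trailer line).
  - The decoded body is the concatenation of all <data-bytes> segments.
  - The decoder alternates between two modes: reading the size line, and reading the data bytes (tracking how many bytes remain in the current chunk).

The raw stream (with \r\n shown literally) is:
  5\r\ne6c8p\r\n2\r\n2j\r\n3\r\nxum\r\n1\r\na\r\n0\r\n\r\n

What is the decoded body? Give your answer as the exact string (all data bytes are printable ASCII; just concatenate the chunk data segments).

Chunk 1: stream[0..1]='5' size=0x5=5, data at stream[3..8]='e6c8p' -> body[0..5], body so far='e6c8p'
Chunk 2: stream[10..11]='2' size=0x2=2, data at stream[13..15]='2j' -> body[5..7], body so far='e6c8p2j'
Chunk 3: stream[17..18]='3' size=0x3=3, data at stream[20..23]='xum' -> body[7..10], body so far='e6c8p2jxum'
Chunk 4: stream[25..26]='1' size=0x1=1, data at stream[28..29]='a' -> body[10..11], body so far='e6c8p2jxuma'
Chunk 5: stream[31..32]='0' size=0 (terminator). Final body='e6c8p2jxuma' (11 bytes)

Answer: e6c8p2jxuma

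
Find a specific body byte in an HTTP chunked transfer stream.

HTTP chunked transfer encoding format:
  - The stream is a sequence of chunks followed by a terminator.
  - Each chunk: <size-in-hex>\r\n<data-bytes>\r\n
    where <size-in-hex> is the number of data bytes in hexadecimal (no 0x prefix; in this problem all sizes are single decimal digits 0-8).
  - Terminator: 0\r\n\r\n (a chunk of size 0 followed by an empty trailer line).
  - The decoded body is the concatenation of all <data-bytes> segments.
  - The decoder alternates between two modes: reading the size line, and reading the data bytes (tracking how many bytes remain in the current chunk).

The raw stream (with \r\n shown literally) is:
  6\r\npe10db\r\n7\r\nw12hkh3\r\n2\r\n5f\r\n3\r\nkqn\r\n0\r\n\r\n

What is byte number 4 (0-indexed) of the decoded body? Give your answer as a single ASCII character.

Answer: d

Derivation:
Chunk 1: stream[0..1]='6' size=0x6=6, data at stream[3..9]='pe10db' -> body[0..6], body so far='pe10db'
Chunk 2: stream[11..12]='7' size=0x7=7, data at stream[14..21]='w12hkh3' -> body[6..13], body so far='pe10dbw12hkh3'
Chunk 3: stream[23..24]='2' size=0x2=2, data at stream[26..28]='5f' -> body[13..15], body so far='pe10dbw12hkh35f'
Chunk 4: stream[30..31]='3' size=0x3=3, data at stream[33..36]='kqn' -> body[15..18], body so far='pe10dbw12hkh35fkqn'
Chunk 5: stream[38..39]='0' size=0 (terminator). Final body='pe10dbw12hkh35fkqn' (18 bytes)
Body byte 4 = 'd'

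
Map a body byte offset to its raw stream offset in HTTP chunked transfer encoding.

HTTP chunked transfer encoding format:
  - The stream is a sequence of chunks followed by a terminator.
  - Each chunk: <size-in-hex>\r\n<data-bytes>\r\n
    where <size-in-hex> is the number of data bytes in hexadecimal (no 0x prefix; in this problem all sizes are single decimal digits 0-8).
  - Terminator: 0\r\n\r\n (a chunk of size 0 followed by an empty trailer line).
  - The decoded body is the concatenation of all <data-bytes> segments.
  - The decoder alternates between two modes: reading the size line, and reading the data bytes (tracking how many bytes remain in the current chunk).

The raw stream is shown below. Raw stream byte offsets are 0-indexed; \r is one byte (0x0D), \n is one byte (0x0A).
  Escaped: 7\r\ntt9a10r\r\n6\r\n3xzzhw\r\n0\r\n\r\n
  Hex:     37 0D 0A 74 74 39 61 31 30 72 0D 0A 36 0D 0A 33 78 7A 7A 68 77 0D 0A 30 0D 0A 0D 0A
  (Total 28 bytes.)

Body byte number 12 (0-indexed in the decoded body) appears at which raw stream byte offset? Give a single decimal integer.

Answer: 20

Derivation:
Chunk 1: stream[0..1]='7' size=0x7=7, data at stream[3..10]='tt9a10r' -> body[0..7], body so far='tt9a10r'
Chunk 2: stream[12..13]='6' size=0x6=6, data at stream[15..21]='3xzzhw' -> body[7..13], body so far='tt9a10r3xzzhw'
Chunk 3: stream[23..24]='0' size=0 (terminator). Final body='tt9a10r3xzzhw' (13 bytes)
Body byte 12 at stream offset 20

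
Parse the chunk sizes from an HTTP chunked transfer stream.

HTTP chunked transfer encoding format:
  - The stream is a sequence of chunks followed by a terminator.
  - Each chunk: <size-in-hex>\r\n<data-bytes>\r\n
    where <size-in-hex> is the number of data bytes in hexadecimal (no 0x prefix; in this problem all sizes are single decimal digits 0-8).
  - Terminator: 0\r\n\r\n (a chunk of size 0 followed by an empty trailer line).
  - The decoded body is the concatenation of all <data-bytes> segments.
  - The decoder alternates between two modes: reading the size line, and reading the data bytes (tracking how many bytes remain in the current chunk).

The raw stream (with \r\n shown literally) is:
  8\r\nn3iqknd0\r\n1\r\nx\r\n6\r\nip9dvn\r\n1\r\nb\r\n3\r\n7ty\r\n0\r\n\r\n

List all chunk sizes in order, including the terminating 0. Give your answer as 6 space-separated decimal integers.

Answer: 8 1 6 1 3 0

Derivation:
Chunk 1: stream[0..1]='8' size=0x8=8, data at stream[3..11]='n3iqknd0' -> body[0..8], body so far='n3iqknd0'
Chunk 2: stream[13..14]='1' size=0x1=1, data at stream[16..17]='x' -> body[8..9], body so far='n3iqknd0x'
Chunk 3: stream[19..20]='6' size=0x6=6, data at stream[22..28]='ip9dvn' -> body[9..15], body so far='n3iqknd0xip9dvn'
Chunk 4: stream[30..31]='1' size=0x1=1, data at stream[33..34]='b' -> body[15..16], body so far='n3iqknd0xip9dvnb'
Chunk 5: stream[36..37]='3' size=0x3=3, data at stream[39..42]='7ty' -> body[16..19], body so far='n3iqknd0xip9dvnb7ty'
Chunk 6: stream[44..45]='0' size=0 (terminator). Final body='n3iqknd0xip9dvnb7ty' (19 bytes)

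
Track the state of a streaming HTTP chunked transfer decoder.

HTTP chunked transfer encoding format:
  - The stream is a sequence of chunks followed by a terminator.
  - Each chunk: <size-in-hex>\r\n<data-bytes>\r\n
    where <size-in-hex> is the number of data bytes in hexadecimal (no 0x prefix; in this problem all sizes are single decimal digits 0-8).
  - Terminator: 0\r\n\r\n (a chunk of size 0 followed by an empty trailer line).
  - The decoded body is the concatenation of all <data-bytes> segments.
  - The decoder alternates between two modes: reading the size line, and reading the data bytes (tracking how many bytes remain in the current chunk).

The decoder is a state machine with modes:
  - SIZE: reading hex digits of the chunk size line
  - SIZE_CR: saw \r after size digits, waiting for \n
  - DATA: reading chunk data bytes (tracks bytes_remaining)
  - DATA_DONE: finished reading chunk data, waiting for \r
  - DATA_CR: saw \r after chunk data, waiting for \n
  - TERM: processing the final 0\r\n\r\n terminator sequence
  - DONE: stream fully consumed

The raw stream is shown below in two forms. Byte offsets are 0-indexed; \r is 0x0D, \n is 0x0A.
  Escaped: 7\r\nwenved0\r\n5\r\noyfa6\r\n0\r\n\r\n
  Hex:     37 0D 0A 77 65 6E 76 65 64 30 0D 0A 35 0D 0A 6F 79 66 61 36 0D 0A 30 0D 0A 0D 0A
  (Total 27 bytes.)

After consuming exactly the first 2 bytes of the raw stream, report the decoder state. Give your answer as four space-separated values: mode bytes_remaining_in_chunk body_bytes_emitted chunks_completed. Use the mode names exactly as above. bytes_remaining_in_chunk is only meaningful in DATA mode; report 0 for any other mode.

Answer: SIZE_CR 0 0 0

Derivation:
Byte 0 = '7': mode=SIZE remaining=0 emitted=0 chunks_done=0
Byte 1 = 0x0D: mode=SIZE_CR remaining=0 emitted=0 chunks_done=0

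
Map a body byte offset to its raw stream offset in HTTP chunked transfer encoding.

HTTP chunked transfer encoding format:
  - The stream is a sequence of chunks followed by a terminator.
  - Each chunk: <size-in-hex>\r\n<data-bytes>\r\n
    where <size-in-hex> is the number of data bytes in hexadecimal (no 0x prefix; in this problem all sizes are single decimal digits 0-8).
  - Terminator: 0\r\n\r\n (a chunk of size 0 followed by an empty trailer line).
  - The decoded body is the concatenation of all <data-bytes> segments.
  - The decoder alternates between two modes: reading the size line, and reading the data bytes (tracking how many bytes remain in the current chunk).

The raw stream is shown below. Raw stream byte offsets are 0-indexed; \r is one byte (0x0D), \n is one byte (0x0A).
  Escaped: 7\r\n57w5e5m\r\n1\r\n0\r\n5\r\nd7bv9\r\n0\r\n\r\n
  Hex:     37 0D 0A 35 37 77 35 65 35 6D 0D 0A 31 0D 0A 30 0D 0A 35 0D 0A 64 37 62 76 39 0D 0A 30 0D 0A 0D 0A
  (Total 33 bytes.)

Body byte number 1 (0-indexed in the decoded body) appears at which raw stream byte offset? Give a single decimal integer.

Answer: 4

Derivation:
Chunk 1: stream[0..1]='7' size=0x7=7, data at stream[3..10]='57w5e5m' -> body[0..7], body so far='57w5e5m'
Chunk 2: stream[12..13]='1' size=0x1=1, data at stream[15..16]='0' -> body[7..8], body so far='57w5e5m0'
Chunk 3: stream[18..19]='5' size=0x5=5, data at stream[21..26]='d7bv9' -> body[8..13], body so far='57w5e5m0d7bv9'
Chunk 4: stream[28..29]='0' size=0 (terminator). Final body='57w5e5m0d7bv9' (13 bytes)
Body byte 1 at stream offset 4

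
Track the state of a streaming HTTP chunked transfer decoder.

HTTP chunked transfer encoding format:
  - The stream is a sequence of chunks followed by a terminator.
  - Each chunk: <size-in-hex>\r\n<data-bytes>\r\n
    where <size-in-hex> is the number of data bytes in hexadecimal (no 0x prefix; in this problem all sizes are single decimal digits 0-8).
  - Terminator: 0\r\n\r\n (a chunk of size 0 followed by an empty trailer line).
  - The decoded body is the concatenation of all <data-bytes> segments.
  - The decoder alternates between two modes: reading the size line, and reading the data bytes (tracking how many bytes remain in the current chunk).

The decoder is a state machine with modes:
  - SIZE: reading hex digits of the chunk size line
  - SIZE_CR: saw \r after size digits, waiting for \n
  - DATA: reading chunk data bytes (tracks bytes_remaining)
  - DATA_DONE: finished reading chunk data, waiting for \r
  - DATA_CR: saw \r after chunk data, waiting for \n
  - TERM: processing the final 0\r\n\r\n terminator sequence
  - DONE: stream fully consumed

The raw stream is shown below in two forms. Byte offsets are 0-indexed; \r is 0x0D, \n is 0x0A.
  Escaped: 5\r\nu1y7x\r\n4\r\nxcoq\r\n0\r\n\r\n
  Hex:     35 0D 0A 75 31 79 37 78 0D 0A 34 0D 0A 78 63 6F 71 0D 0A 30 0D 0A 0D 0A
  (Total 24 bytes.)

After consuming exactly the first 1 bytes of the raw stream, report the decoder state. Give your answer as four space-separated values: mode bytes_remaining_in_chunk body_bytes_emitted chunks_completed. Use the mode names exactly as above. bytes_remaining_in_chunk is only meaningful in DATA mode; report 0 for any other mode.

Answer: SIZE 0 0 0

Derivation:
Byte 0 = '5': mode=SIZE remaining=0 emitted=0 chunks_done=0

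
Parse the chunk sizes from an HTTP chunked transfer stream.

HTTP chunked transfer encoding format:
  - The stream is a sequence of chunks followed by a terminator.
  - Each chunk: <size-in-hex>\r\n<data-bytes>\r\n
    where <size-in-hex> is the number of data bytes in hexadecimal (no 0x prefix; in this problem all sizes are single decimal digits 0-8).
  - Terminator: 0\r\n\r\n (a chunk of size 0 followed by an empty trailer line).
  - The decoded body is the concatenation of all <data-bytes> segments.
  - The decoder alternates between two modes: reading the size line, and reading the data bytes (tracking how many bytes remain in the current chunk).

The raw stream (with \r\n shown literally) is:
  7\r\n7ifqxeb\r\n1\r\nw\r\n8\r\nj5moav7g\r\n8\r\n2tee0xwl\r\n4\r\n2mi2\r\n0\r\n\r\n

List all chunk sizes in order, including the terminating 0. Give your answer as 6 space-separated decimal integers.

Answer: 7 1 8 8 4 0

Derivation:
Chunk 1: stream[0..1]='7' size=0x7=7, data at stream[3..10]='7ifqxeb' -> body[0..7], body so far='7ifqxeb'
Chunk 2: stream[12..13]='1' size=0x1=1, data at stream[15..16]='w' -> body[7..8], body so far='7ifqxebw'
Chunk 3: stream[18..19]='8' size=0x8=8, data at stream[21..29]='j5moav7g' -> body[8..16], body so far='7ifqxebwj5moav7g'
Chunk 4: stream[31..32]='8' size=0x8=8, data at stream[34..42]='2tee0xwl' -> body[16..24], body so far='7ifqxebwj5moav7g2tee0xwl'
Chunk 5: stream[44..45]='4' size=0x4=4, data at stream[47..51]='2mi2' -> body[24..28], body so far='7ifqxebwj5moav7g2tee0xwl2mi2'
Chunk 6: stream[53..54]='0' size=0 (terminator). Final body='7ifqxebwj5moav7g2tee0xwl2mi2' (28 bytes)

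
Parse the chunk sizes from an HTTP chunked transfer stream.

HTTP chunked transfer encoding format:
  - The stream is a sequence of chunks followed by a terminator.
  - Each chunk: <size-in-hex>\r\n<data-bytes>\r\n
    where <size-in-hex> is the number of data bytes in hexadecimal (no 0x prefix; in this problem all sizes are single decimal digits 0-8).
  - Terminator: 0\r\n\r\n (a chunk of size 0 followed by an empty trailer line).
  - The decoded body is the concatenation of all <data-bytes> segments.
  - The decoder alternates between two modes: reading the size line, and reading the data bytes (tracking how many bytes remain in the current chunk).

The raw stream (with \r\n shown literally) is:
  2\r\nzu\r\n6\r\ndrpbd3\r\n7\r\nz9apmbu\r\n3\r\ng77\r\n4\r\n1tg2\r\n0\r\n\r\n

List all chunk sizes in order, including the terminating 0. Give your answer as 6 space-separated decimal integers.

Answer: 2 6 7 3 4 0

Derivation:
Chunk 1: stream[0..1]='2' size=0x2=2, data at stream[3..5]='zu' -> body[0..2], body so far='zu'
Chunk 2: stream[7..8]='6' size=0x6=6, data at stream[10..16]='drpbd3' -> body[2..8], body so far='zudrpbd3'
Chunk 3: stream[18..19]='7' size=0x7=7, data at stream[21..28]='z9apmbu' -> body[8..15], body so far='zudrpbd3z9apmbu'
Chunk 4: stream[30..31]='3' size=0x3=3, data at stream[33..36]='g77' -> body[15..18], body so far='zudrpbd3z9apmbug77'
Chunk 5: stream[38..39]='4' size=0x4=4, data at stream[41..45]='1tg2' -> body[18..22], body so far='zudrpbd3z9apmbug771tg2'
Chunk 6: stream[47..48]='0' size=0 (terminator). Final body='zudrpbd3z9apmbug771tg2' (22 bytes)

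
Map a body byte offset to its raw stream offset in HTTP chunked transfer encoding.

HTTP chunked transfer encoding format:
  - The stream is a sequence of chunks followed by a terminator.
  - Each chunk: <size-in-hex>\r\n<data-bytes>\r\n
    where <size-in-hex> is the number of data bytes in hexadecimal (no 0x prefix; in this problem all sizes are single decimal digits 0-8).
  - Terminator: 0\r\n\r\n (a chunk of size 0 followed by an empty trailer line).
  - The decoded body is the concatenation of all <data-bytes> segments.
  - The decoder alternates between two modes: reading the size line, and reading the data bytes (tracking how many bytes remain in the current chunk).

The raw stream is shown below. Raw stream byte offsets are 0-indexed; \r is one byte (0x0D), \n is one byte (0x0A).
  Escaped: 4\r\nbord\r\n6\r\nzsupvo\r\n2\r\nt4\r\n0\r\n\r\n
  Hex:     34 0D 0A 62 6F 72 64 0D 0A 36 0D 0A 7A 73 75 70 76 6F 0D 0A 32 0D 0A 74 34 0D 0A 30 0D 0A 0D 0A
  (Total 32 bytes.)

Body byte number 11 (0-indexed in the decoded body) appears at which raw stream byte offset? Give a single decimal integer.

Answer: 24

Derivation:
Chunk 1: stream[0..1]='4' size=0x4=4, data at stream[3..7]='bord' -> body[0..4], body so far='bord'
Chunk 2: stream[9..10]='6' size=0x6=6, data at stream[12..18]='zsupvo' -> body[4..10], body so far='bordzsupvo'
Chunk 3: stream[20..21]='2' size=0x2=2, data at stream[23..25]='t4' -> body[10..12], body so far='bordzsupvot4'
Chunk 4: stream[27..28]='0' size=0 (terminator). Final body='bordzsupvot4' (12 bytes)
Body byte 11 at stream offset 24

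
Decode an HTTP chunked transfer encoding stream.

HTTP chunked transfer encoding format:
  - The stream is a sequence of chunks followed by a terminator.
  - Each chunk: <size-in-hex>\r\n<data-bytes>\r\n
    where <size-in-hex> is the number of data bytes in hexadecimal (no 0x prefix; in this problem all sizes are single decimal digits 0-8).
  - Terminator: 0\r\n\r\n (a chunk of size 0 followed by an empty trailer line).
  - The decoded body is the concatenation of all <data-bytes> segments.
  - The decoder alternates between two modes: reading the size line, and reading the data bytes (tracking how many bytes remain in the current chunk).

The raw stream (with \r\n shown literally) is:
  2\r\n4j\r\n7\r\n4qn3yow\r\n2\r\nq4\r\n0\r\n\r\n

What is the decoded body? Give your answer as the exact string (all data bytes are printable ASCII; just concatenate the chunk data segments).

Chunk 1: stream[0..1]='2' size=0x2=2, data at stream[3..5]='4j' -> body[0..2], body so far='4j'
Chunk 2: stream[7..8]='7' size=0x7=7, data at stream[10..17]='4qn3yow' -> body[2..9], body so far='4j4qn3yow'
Chunk 3: stream[19..20]='2' size=0x2=2, data at stream[22..24]='q4' -> body[9..11], body so far='4j4qn3yowq4'
Chunk 4: stream[26..27]='0' size=0 (terminator). Final body='4j4qn3yowq4' (11 bytes)

Answer: 4j4qn3yowq4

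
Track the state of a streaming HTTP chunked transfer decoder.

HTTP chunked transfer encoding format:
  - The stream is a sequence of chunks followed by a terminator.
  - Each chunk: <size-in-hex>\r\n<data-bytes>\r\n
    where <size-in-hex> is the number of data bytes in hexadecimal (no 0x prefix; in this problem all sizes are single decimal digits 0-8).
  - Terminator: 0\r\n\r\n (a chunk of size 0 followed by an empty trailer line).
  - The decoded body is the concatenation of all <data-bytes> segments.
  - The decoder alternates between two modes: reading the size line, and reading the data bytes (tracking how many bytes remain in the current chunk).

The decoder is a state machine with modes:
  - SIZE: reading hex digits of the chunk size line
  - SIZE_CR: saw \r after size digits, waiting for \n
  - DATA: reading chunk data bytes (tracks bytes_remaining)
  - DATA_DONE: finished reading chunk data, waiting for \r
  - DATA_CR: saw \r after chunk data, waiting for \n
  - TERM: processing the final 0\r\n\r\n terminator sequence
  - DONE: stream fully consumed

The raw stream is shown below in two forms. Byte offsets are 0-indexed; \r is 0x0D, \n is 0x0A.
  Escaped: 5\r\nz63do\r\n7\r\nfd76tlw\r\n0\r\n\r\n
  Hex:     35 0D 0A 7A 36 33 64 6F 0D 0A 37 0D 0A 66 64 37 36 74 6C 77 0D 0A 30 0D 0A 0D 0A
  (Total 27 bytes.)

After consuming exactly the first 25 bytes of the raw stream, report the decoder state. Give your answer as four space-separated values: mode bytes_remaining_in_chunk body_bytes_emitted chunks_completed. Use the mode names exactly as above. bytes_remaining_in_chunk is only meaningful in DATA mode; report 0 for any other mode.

Answer: TERM 0 12 2

Derivation:
Byte 0 = '5': mode=SIZE remaining=0 emitted=0 chunks_done=0
Byte 1 = 0x0D: mode=SIZE_CR remaining=0 emitted=0 chunks_done=0
Byte 2 = 0x0A: mode=DATA remaining=5 emitted=0 chunks_done=0
Byte 3 = 'z': mode=DATA remaining=4 emitted=1 chunks_done=0
Byte 4 = '6': mode=DATA remaining=3 emitted=2 chunks_done=0
Byte 5 = '3': mode=DATA remaining=2 emitted=3 chunks_done=0
Byte 6 = 'd': mode=DATA remaining=1 emitted=4 chunks_done=0
Byte 7 = 'o': mode=DATA_DONE remaining=0 emitted=5 chunks_done=0
Byte 8 = 0x0D: mode=DATA_CR remaining=0 emitted=5 chunks_done=0
Byte 9 = 0x0A: mode=SIZE remaining=0 emitted=5 chunks_done=1
Byte 10 = '7': mode=SIZE remaining=0 emitted=5 chunks_done=1
Byte 11 = 0x0D: mode=SIZE_CR remaining=0 emitted=5 chunks_done=1
Byte 12 = 0x0A: mode=DATA remaining=7 emitted=5 chunks_done=1
Byte 13 = 'f': mode=DATA remaining=6 emitted=6 chunks_done=1
Byte 14 = 'd': mode=DATA remaining=5 emitted=7 chunks_done=1
Byte 15 = '7': mode=DATA remaining=4 emitted=8 chunks_done=1
Byte 16 = '6': mode=DATA remaining=3 emitted=9 chunks_done=1
Byte 17 = 't': mode=DATA remaining=2 emitted=10 chunks_done=1
Byte 18 = 'l': mode=DATA remaining=1 emitted=11 chunks_done=1
Byte 19 = 'w': mode=DATA_DONE remaining=0 emitted=12 chunks_done=1
Byte 20 = 0x0D: mode=DATA_CR remaining=0 emitted=12 chunks_done=1
Byte 21 = 0x0A: mode=SIZE remaining=0 emitted=12 chunks_done=2
Byte 22 = '0': mode=SIZE remaining=0 emitted=12 chunks_done=2
Byte 23 = 0x0D: mode=SIZE_CR remaining=0 emitted=12 chunks_done=2
Byte 24 = 0x0A: mode=TERM remaining=0 emitted=12 chunks_done=2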